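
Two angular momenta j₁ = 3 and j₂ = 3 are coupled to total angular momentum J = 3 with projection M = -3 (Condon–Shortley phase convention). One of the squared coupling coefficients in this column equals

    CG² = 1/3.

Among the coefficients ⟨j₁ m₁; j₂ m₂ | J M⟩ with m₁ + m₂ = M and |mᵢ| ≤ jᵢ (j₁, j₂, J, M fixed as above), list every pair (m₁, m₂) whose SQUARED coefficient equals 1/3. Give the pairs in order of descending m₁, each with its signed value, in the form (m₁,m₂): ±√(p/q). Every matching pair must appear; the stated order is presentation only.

Admissible pairs with m₁+m₂ = M = -3: (-3,0), (-2,-1), (-1,-2), (0,-3)
  (m₁,m₂)=(0,-3): CG² = 1/6, CG = +√(1/6)
  (m₁,m₂)=(-1,-2): CG² = 1/3, CG = −√(1/3)   ← matches the target
  (m₁,m₂)=(-2,-1): CG² = 1/3, CG = +√(1/3)   ← matches the target
  (m₁,m₂)=(-3,0): CG² = 1/6, CG = −√(1/6)
Pairs with CG² = 1/3: (-1,-2): −√(1/3); (-2,-1): +√(1/3)

(-1,-2): −√(1/3); (-2,-1): +√(1/3)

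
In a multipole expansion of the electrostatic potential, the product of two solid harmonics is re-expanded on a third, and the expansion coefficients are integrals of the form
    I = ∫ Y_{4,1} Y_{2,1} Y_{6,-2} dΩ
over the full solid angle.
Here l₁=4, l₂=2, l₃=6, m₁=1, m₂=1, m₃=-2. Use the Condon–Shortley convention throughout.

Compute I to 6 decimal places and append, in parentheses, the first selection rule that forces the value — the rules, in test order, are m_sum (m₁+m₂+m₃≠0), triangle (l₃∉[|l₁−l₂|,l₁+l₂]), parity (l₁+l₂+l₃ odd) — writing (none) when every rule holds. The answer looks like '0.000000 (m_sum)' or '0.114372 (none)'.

m-sum 0 ✓  L=12 even ✓  2≤6≤6 ✓
Π(2lᵢ+1) = 9×5×13 = 585
triangle coeff Δ(4,2,6) = 1/6435
Σ_t [0,0]: t=0:+1/2304 = 1/2304
(3j)²=5/143 [(4 2 6; 0 0 0)], sign=+1
Σ_t [0,0]: t=0:+1/4320 = 1/4320
(3j)²=224/6435 [(4 2 6; 1 1 -2)], sign=+1
⇒ 4πI² = 1120/1573
I = (+1)√(1120/1573/(4π)) = 0.23803440
No selection rule forces the value: the integral is nonzero (none).

0.238034 (none)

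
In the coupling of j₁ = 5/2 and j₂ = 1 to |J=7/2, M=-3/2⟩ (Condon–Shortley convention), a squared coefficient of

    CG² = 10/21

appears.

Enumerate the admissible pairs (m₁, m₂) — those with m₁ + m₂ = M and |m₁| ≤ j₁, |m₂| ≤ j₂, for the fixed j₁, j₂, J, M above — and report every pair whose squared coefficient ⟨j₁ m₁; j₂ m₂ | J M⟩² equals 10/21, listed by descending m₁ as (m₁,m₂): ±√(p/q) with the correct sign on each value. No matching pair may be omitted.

(-1/2,-1): +√(10/21); (-3/2,0): +√(10/21)

Admissible pairs with m₁+m₂ = M = -3/2: (-5/2,1), (-3/2,0), (-1/2,-1)
  (m₁,m₂)=(-1/2,-1): CG² = 10/21, CG = +√(10/21)   ← matches the target
  (m₁,m₂)=(-3/2,0): CG² = 10/21, CG = +√(10/21)   ← matches the target
  (m₁,m₂)=(-5/2,1): CG² = 1/21, CG = +√(1/21)
Pairs with CG² = 10/21: (-1/2,-1): +√(10/21); (-3/2,0): +√(10/21)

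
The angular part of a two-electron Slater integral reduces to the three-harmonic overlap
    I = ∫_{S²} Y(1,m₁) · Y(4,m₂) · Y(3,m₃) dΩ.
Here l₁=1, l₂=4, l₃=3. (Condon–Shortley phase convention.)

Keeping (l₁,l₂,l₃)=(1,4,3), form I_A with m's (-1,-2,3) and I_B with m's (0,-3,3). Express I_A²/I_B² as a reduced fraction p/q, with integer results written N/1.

1/7

Same 1,4,3: normalisation and zero-m 3j drop out of the ratio.
A: Δ: 2! 0! 6! / 9! → 1/252; sum: t=2:+1/1440 = 1/1440; 3j²(1 4 3; -1 -2 3) = Δ·Π!·Σ² = 1/252  (sign +1)
B: Δ: 2! 0! 6! / 9! → 1/252; sum: t=1:−1/720 = -1/720; 3j²(1 4 3; 0 -3 3) = Δ·Π!·Σ² = 1/36  (sign -1)
I_A²/I_B² = (1/252)/(1/36) = 1/7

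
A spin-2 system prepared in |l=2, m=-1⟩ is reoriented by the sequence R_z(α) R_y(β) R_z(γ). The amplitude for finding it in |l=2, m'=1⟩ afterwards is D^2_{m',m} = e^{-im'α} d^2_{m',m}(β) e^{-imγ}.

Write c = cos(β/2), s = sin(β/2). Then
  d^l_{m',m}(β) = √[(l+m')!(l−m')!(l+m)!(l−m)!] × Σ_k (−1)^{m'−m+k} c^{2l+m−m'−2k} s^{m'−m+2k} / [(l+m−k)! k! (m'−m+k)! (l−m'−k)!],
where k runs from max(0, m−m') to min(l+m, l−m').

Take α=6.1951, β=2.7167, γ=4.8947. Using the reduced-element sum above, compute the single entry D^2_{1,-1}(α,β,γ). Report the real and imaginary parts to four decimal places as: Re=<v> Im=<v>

Re=-0.2098 Im=0.7571

Split into d^2_{1,-1}(β=2.7167) × two z-phases.
Half-angle: c=0.210852, s=0.977518. N=√(6·1·1·6)=6.000000
The bounds max(0,m−m')=0 and min(l+m,l−m')=1 give 2 terms
  k=0: (−1)^2·6.0000/(2)·0.2109^2·0.9775^2 = +0.127446
  k=1: (−1)^3·6.0000/(6)·0.2109^0·0.9775^4 = -0.913060
d^2_{1,-1}(2.7167) = +0.127446 -0.913060 = -0.785614
D = (+0.996123+0.087971i)·(-0.785614)·(+0.181303-0.983427i) = -0.209848+0.757069i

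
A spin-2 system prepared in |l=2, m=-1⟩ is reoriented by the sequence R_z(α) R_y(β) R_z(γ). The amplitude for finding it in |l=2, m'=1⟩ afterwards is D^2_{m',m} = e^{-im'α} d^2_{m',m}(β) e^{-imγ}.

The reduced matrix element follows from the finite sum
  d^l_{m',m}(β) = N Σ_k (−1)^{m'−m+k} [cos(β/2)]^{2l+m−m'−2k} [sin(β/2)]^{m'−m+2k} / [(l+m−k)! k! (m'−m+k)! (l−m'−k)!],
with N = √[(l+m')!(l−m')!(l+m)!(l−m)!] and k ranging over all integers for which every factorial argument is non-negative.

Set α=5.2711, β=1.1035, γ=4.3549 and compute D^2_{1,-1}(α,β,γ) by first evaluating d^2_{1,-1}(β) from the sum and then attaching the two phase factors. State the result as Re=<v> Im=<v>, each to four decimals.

Re=0.3180 Im=-0.4143

First d^2_{1,-1}(β=1.1035), then the phase factors e^{-i(1)α} and e^{-i(-1)γ}:
With c≡cos(β/2)=0.851609 and s≡sin(β/2)=0.524178, N=[6·1·1·6]^{1/2}=6.000000
k: max(0,(-1)−(1))=0 … min(2+(-1),2−(1))=1
  k=0: (−1)^2·6.0000/(2)·0.8516^2·0.5242^2 = +0.597805
  k=1: (−1)^3·6.0000/(6)·0.8516^0·0.5242^4 = -0.075495
d^2_{1,-1}(1.1035) = +0.597805 -0.075495 = +0.522310
Attach z-rotation phases: D = e^{-i(1)(5.2711)}·(+0.522310)·e^{-i(-1)(4.3549)} = +0.318003-0.414345i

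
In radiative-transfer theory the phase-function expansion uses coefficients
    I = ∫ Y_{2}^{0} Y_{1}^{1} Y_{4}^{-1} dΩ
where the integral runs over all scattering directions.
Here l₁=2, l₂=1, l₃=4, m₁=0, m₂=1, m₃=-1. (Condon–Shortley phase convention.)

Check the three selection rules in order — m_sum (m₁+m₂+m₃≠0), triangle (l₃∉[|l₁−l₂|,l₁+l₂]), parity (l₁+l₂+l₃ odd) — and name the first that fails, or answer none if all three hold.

triangle

azimuthal sum: 0 + 1 − 1 = 0  ✓
l₃ must lie in [1,3]; have l₃=4  ✗
L = 2 + 1 + 4 = 7 (odd)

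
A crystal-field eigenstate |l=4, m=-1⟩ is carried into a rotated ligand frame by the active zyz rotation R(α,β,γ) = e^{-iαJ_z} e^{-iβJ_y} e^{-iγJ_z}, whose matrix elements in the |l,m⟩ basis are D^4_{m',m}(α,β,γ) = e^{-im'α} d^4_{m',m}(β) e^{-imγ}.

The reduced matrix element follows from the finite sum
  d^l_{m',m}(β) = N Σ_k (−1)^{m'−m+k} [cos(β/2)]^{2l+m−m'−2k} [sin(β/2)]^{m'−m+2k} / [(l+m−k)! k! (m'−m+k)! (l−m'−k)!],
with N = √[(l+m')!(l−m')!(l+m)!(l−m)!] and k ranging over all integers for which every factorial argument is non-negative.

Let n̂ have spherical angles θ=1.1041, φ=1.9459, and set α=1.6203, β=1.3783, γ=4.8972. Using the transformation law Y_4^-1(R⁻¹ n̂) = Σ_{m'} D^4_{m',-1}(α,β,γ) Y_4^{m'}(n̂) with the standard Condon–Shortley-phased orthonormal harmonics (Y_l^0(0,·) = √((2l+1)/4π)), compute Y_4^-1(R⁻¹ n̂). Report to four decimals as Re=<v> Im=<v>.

Need the full column D^4_{m',-1} for m'=−4..4 at α=1.6203, β=1.3783, γ=4.8972.
cos(β/2)=0.771787, sin(β/2)=0.635881
d^4_{-4,-1}: single k=3 term ⇒ +0.526877;  D = +0.196811-0.488738i
d^4_{-3,-1}: k∈[2..3] ⇒ +0.678276 -0.767384 = -0.089108;  D = +0.084204+0.029155i
d^4_{-2,-1}: k∈[1..3] ⇒ +0.440042 -1.493555 +0.675908 = -0.377606;  D = +0.105738-0.362499i
d^4_{-1,-1}: k∈[0..3] ⇒ +0.125886 -1.281821 +1.740264 -0.393778 = +0.190551;  D = +0.185344+0.044241i
d^4_{0,-1}: k∈[0..3] ⇒ -0.463845 +1.889215 -1.282445 +0.145093 = +0.288017;  D = +0.052926-0.283113i
d^4_{1,-1}: k∈[0..3] ⇒ +0.854548 -1.740264 +0.590667 -0.026731 = -0.321780;  D = +0.318839+0.043406i
d^4_{2,-1}: k∈[0..2] ⇒ -0.995704 +1.013862 -0.137647 = -0.119488;  D = +0.010240-0.119049i
d^4_{3,-1}: k∈[0..1] ⇒ +0.767384 -0.312552 = +0.454833;  D = +0.454533+0.016507i
d^4_{4,-1}: single k=0 term ⇒ -0.357657;  D = +0.004722+0.357626i
Y_4^{m'}(θ=1.1041,φ=1.9459) and Σ D·Y over m':
  (+0.1968-0.4887i)·(+0.0198-0.2808i)  (+0.0842+0.0292i)·(+0.3620+0.1728i)  (+0.1057-0.3625i)·(-0.0814+0.0759i)  (+0.1853+0.0442i)·(+0.1102+0.2800i)  (+0.0529-0.2831i)·(-0.1734+0.0000i)  (+0.3188+0.0434i)·(-0.1102+0.2800i)  (+0.0102-0.1190i)·(-0.0814-0.0759i)  (+0.4545+0.0165i)·(-0.3620+0.1728i)  (+0.0047+0.3576i)·(+0.0198+0.2808i)
Y_4^-1(R⁻¹ n̂) = -0.415013+0.277949i

Re=-0.4150 Im=0.2779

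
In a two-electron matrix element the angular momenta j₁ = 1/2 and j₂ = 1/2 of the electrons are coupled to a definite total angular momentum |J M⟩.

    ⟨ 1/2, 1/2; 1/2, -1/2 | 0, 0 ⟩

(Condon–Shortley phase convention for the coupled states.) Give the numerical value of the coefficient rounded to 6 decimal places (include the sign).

+0.707107

√[1·1!0!0!/2! · 1!0!0!1!0!0!] = √(1/2)
  +(−1)^0/∏(0,1,0,0,0,0)! = 1  (running 1)
⟨..|..⟩ = √(1/2)·(1) = +0.707107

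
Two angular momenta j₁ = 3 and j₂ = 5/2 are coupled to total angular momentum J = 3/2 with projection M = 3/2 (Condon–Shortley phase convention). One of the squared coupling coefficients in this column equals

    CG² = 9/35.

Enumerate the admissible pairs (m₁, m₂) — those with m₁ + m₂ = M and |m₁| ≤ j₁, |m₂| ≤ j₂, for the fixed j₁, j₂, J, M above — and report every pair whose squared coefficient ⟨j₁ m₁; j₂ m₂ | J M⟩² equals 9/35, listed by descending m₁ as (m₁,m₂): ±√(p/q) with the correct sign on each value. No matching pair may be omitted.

Admissible pairs with m₁+m₂ = M = 3/2: (-1,5/2), (0,3/2), (1,1/2), (2,-1/2), (3,-3/2)
  (m₁,m₂)=(3,-3/2): CG² = 3/14, CG = +√(3/14)
  (m₁,m₂)=(2,-1/2): CG² = 2/7, CG = −√(2/7)
  (m₁,m₂)=(1,1/2): CG² = 9/35, CG = +√(9/35)   ← matches the target
  (m₁,m₂)=(0,3/2): CG² = 6/35, CG = −√(6/35)
  (m₁,m₂)=(-1,5/2): CG² = 1/14, CG = +√(1/14)
Pairs with CG² = 9/35: (1,1/2): +√(9/35)

(1,1/2): +√(9/35)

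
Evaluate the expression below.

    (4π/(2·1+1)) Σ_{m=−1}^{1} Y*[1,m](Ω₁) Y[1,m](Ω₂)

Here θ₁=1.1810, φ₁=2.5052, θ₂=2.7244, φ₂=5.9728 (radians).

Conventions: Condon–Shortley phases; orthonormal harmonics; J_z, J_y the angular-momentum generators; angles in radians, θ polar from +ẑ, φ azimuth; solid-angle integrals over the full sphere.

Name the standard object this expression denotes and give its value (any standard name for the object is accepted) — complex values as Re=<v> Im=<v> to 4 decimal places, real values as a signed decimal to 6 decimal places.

This sum is the spherical-harmonic addition theorem: it equals the Legendre polynomial P_l(cos γ) of the angle γ between the two directions.
Summing Y*_{l m}(θ₁,φ₁)·Y_{l m}(θ₂,φ₂) over m ∈ [−1, 1]; prefactor 4π/(2·1+1) = 4.188790:
  m=-1: Y*=(-0.257018, 0.189924)  Y=(0.133303, 0.042757)  product (-0.042382, 0.014328)
  m=+0: Y*=(0.185669, -0.000000)  Y=(-0.446695, 0.000000)  product (-0.082937, 0.000000)
  m=+1: Y*=(0.257018, 0.189924)  Y=(-0.133303, 0.042757)  product (-0.042382, -0.014328)
Total Σ_m = (-0.167702, 0.000000). Multiply by 4.188790: (-0.702467, 0.000000). P_1(cos γ) = -0.702467

Legendre polynomial (addition theorem), -0.702467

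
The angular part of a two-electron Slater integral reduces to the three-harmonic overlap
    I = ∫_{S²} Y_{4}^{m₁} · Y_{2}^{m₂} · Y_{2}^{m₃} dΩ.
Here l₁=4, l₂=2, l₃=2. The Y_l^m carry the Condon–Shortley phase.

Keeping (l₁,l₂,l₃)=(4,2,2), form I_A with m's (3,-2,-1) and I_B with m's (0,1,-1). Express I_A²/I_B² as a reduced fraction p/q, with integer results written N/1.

Same 4,2,2: normalisation and zero-m 3j drop out of the ratio.
A: Δ: 4! 4! 0! / 9! → 1/630; sum: t=0:+1/144 = 1/144; 3j²(4 2 2; 3 -2 -1) = Δ·Π!·Σ² = 1/18  (sign -1)
B: Δ: 4! 4! 0! / 9! → 1/630; sum: t=3:−1/36 = -1/36; 3j²(4 2 2; 0 1 -1) = Δ·Π!·Σ² = 8/315  (sign +1)
I_A²/I_B² = (1/18)/(8/315) = 35/16

35/16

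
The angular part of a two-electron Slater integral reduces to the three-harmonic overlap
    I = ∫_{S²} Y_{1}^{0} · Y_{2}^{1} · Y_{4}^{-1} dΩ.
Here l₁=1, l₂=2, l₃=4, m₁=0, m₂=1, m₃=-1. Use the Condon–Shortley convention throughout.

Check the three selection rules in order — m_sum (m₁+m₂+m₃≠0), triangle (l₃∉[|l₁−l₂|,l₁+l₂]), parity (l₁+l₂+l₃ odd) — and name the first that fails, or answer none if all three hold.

triangle

azimuthal sum: 0 + 1 − 1 = 0  ✓
l₃ must lie in [1,3]; have l₃=4  ✗
L = 1 + 2 + 4 = 7 (odd)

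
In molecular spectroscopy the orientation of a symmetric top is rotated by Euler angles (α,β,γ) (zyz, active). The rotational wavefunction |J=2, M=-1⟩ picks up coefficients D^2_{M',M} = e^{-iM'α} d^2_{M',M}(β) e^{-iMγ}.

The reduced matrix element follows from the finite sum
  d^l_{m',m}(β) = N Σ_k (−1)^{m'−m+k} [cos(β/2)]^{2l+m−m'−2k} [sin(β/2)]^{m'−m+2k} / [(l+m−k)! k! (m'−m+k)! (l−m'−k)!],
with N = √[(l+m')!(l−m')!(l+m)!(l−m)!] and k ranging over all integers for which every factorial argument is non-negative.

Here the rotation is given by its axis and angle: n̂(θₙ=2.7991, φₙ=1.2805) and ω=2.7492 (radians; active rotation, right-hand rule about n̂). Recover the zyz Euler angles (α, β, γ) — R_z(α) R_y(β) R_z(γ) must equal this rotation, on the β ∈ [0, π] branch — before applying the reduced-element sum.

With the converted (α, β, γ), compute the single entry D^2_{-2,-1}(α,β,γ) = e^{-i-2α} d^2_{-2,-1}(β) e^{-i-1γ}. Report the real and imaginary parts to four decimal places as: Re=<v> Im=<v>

Axis–angle → zyz. n̂ = (sinθₙcosφₙ, sinθₙsinφₙ, cosθₙ) = (+0.096128, +0.321784, -0.941920), ω = 2.7492.
R = I cosω + sinω [n̂]ₓ + (1−cosω) n̂n̂ᵀ gives
  R = [-0.906218, +0.419705, -0.051158; -0.300676, -0.724776, -0.619914; -0.297259, -0.546395, +0.783000]
β = atan2(√(R₁₃²+R₂₃²), R₃₃) = 0.671321; α = atan2(R₂₃, R₁₃) mod 2π = 4.630050; γ = atan2(R₃₂, −R₃₁) mod 2π = 5.210643
First d^2_{-2,-1}(β=0.6713), then the phase factors e^{-i(-2)α} and e^{-i(-1)γ}:
Half-angle: c=0.944193, s=0.329393. N=√(1·24·1·6)=12.000000
Admissible k: 1..1 (factorial args all ≥0)
  k=1: (−1)^0·12.0000/(6)·0.9442^3·0.3294^1 = +0.554532
d^2_{-2,-1}(0.6713) = +0.554532
D = (-0.986471+0.163934i)·(+0.554532)·(+0.477893-0.878418i) = -0.181568+0.523965i

Re=-0.1816 Im=0.5240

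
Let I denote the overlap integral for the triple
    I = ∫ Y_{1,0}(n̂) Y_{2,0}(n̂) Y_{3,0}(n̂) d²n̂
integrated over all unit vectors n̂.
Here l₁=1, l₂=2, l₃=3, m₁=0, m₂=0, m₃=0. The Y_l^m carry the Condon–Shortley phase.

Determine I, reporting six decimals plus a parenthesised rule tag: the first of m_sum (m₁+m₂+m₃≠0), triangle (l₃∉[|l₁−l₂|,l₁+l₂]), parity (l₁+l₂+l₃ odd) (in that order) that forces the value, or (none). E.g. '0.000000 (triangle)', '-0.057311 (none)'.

0.247767 (none)

Checks pass: Σm=0; 6 even; l₃=3∈[1,3].
(2·1+1)(2·2+1)(2·3+1) = 105
Δ: 0! 2! 4! / 7! → 1/105
sum: t=0:+1/4 = 1/4
3j²(1 2 3; 0 0 0) = Δ·Π!·Σ² = 3/35  (sign -1)
(m-triple is (0,0,0) — same symbol as above.)
combine: 4πI² = 105·3/35·3/35 = 27/35
take √, sign +1: I = 0.24776670
No selection rule forces the value: the integral is nonzero (none).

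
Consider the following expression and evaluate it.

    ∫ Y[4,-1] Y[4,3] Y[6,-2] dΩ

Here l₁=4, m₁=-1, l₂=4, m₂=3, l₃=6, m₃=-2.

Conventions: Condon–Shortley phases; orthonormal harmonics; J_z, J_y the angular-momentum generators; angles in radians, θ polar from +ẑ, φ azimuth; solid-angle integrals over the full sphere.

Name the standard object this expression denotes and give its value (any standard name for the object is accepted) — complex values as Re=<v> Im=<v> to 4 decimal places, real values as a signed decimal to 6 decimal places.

Gaunt coefficient, -0.165283

This is a Gaunt coefficient — the integral of a triple product of spherical harmonics over the sphere.
Checks pass: Σm=0; 14 even; l₃=6∈[0,8].
(2·4+1)(2·4+1)(2·6+1) = 1053
Δ: 2! 6! 6! / 15! → 1/1261260
sum: t=0:+1/4608 t=1:−1/1296 t=2:+1/4608 = -7/20736
3j²(4 4 6; 0 0 0) = Δ·Π!·Σ² = 20/1287  (sign -1)
sum: t=1:−1/34560 t=2:+1/8640 = 1/11520
3j²(4 4 6; -1 3 -2) = Δ·Π!·Σ² = 3/143  (sign +1)
combine: 4πI² = 1053·20/1287·3/143 = 540/1573
take √, sign -1: I = -0.16528277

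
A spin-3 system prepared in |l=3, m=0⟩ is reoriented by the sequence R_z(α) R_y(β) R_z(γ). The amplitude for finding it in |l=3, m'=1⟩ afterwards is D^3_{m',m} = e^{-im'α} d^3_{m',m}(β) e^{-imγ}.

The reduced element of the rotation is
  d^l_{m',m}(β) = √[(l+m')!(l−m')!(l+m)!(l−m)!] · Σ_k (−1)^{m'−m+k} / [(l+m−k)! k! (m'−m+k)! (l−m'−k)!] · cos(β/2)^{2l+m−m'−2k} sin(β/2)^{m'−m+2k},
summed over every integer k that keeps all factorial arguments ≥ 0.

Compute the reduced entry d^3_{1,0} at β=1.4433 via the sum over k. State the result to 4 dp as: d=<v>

d^3_{1,0}(β=1.4433) via the finite sum:
c=cos(1.443300/2)=0.750717, s=sin(1.443300/2)=0.660624; N=√[24·2·6·6]=41.569219
k∈{0,1,2} keeps every argument non-negative
  k=0: (−1)^1·41.5692/(12)·0.7507^5·0.6606^1 = -0.545664
  k=1: (−1)^2·41.5692/(4)·0.7507^3·0.6606^3 = +1.267663
  k=2: (−1)^3·41.5692/(12)·0.7507^1·0.6606^5 = -0.327220
d^3_{1,0}(1.4433) = -0.545664 +1.267663 -0.327220 = +0.394779

d=0.3948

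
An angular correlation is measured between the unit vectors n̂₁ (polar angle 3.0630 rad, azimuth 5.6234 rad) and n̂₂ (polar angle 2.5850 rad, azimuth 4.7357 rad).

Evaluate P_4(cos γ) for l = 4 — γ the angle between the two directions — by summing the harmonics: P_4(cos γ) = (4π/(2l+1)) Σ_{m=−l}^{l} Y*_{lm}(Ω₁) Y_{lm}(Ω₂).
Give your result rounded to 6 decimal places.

Term-by-term m-sum for l=4 (normalisation 4π/9 = 1.396263):
  m=-4: Y*=(-0.000015, -0.000008)  Y=(0.034321, -0.003210)  product (-0.000001, -0.000000)
  m=-3: Y*=(0.000240, 0.000554)  Y=(0.010949, 0.156314)  product (-0.000084, 0.000044)
  m=-2: Y*=(0.003054, -0.011898)  Y=(-0.377372, 0.017607)  product (-0.000943, 0.004544)
  m=-1: Y*=(-0.115765, 0.089806)  Y=(-0.010122, -0.434123)  product (0.040159, 0.049347)
  m=+0: Y*=(0.820342, -0.000000)  Y=(-0.046286, 0.000000)  product (-0.037971, 0.000000)
  m=+1: Y*=(0.115765, 0.089806)  Y=(0.010122, -0.434123)  product (0.040159, -0.049347)
  m=+2: Y*=(0.003054, 0.011898)  Y=(-0.377372, -0.017607)  product (-0.000943, -0.004544)
  m=+3: Y*=(-0.000240, 0.000554)  Y=(-0.010949, 0.156314)  product (-0.000084, -0.000044)
  m=+4: Y*=(-0.000015, 0.000008)  Y=(0.034321, 0.003210)  product (-0.000001, 0.000000)
Total Σ_m = (0.040292, 0.000000). Multiply by 1.396263: (0.056258, 0.000000). P_4(cos γ) = 0.056258

0.056258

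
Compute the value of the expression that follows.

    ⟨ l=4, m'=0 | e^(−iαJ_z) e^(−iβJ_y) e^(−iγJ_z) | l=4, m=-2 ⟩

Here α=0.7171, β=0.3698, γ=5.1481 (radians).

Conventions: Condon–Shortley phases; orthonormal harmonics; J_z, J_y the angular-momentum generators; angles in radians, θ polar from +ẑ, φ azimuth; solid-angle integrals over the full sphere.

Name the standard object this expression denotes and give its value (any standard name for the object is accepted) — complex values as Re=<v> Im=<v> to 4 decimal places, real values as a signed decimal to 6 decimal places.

This is a Wigner D-matrix element — the rotation-matrix element ⟨l m'| R(α,β,γ) |l m⟩ in the angular-momentum basis.
First d^4_{0,-2}(β=0.3698), then the phase factors e^{-i(0)α} and e^{-i(-2)γ}:
c=cos(0.369800/2)=0.982955, s=sin(0.369800/2)=0.183848; N=√[24·24·2·720]=910.735966
The bounds max(0,m−m')=0 and min(l+m,l−m')=2 give 3 terms
  k=0: (−1)^2·910.7360/(96)·0.9830^6·0.1838^2 = +0.289228
  k=1: (−1)^3·910.7360/(36)·0.9830^4·0.1838^4 = -0.026981
  k=2: (−1)^4·910.7360/(96)·0.9830^2·0.1838^6 = +0.000354
d^4_{0,-2}(0.3698) = +0.289228 -0.026981 +0.000354 = +0.262601
D = (+1.000000+0.000000i)·(+0.262601)·(-0.643739-0.765245i) = -0.169047-0.200954i

Wigner D-matrix element, Re=-0.1690 Im=-0.2010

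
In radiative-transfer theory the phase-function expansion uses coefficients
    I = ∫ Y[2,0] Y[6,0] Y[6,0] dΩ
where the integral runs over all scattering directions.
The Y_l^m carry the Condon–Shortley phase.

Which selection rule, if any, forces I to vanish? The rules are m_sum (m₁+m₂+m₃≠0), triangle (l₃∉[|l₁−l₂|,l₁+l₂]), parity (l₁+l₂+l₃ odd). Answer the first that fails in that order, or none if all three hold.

m₁+m₂+m₃ = 0 + 0 + 0 = 0  ✓
triangle: |2−6|=4 ≤ l₃=6 ≤ 2+6=8  ✓
parity: l₁+l₂+l₃ = 14 is even  ✓

none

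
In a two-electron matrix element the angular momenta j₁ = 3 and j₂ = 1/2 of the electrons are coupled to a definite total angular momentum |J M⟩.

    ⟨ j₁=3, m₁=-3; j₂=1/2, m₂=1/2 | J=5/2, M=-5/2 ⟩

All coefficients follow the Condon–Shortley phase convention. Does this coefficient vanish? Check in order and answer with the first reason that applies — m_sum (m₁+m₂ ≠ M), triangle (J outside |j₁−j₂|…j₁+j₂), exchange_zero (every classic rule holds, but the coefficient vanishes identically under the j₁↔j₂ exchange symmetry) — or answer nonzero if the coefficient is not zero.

nonzero

m-sum: m₁+m₂ = -3+1/2 = -5/2, M = -5/2  ✓
triangle: |j₁−j₂| = 5/2 ≤ J = 5/2 ≤ j₁+j₂ = 7/2  ✓
exchange: j₁≠j₂ or m₁≠m₂ — the exchange symmetry imposes no constraint here
value check: CG = −√(6/7) = -0.925820 ≠ 0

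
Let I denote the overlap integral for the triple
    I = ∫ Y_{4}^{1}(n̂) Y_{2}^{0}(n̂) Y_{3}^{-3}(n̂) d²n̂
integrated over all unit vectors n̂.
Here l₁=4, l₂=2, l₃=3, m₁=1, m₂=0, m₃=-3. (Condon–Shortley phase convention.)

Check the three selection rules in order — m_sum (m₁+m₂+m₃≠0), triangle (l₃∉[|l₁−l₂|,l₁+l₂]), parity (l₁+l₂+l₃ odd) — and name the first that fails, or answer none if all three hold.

m_sum

azimuthal sum: 1 + 0 − 3 = -2  ✗
2 ≤ 3 ≤ 6 (triangle on l)
L = 4 + 2 + 3 = 9 (odd)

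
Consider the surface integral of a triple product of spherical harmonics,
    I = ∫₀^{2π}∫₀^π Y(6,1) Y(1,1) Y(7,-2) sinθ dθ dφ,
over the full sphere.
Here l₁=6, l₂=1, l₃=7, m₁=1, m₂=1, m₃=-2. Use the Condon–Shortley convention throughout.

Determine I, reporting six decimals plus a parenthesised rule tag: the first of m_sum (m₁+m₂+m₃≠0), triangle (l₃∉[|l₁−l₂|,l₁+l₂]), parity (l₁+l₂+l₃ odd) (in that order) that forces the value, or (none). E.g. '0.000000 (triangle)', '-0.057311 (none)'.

0.209937 (none)

Rules hold: Σm=0, L=14 even, 5≤7≤7.
N = 13·3·15 = 585
Δ = 0!·12!·2!/15! = 1/1365
Racah Σ t=0..0: t=0:+1/518400 = 1/518400
⇒ 3j(6 1 7; 0 0 0)² = 7/195, sgn -1
Racah Σ t=0..0: t=0:+1/1209600 = 1/1209600
⇒ 3j(6 1 7; 1 1 -2)² = 12/455, sgn -1
4πI² = N·(3j₀)²·(3jₘ)² = 36/65
I = +1·√(0.553846/4π) = 0.20993732
No selection rule forces the value: the integral is nonzero (none).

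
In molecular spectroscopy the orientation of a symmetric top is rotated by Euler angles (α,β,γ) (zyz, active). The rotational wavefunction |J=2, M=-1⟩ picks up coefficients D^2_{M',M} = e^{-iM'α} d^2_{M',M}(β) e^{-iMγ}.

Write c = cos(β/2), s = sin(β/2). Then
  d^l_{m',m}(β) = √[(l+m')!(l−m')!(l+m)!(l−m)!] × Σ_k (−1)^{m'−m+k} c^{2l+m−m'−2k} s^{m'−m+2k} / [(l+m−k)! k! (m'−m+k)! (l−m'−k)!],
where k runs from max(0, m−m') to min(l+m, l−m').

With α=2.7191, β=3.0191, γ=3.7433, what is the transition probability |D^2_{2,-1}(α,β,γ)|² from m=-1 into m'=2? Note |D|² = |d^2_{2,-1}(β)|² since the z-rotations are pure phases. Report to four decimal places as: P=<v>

Split into d^2_{2,-1}(β=3.0191) × two z-phases.
Half-angle: c=0.061208, s=0.998125. N=√(24·1·1·6)=12.000000
Admissible k: 0..0 (factorial args all ≥0)
  k=0: (−1)^3·12.0000/(6)·0.0612^1·0.9981^3 = -0.121729
d^2_{2,-1}(3.0191) = -0.121729
|D^2_{2,-1}|² = |d^2_{2,-1}(β)|² = (-0.121729)² = 0.014818 (the z-rotation phases have unit modulus)

P=0.0148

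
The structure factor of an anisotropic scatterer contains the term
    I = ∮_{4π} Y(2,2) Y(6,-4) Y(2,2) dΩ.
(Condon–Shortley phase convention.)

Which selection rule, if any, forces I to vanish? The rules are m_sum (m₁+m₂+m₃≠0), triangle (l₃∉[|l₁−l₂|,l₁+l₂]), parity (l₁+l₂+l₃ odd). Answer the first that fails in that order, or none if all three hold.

azimuthal sum: 2 − 4 + 2 = 0  ✓
l₃ must lie in [4,8]; have l₃=2  ✗
L = 2 + 6 + 2 = 10 (even)

triangle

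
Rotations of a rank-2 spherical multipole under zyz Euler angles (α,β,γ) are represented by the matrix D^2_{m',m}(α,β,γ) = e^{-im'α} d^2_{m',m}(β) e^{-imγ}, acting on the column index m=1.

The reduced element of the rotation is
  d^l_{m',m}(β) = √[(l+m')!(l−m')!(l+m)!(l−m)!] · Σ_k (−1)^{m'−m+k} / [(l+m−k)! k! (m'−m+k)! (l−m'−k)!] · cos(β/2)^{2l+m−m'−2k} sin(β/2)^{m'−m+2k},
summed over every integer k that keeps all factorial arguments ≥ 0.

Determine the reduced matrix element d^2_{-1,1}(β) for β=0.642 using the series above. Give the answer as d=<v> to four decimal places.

d=0.2590

d^2_{-1,1}(β=0.6420) via the finite sum:
c=cos(0.642000/2)=0.948920, s=sin(0.642000/2)=0.315516; N=√[1·6·6·1]=6.000000
k∈{2,3} keeps every argument non-negative
  k=2: (−1)^0·6.0000/(2)·0.9489^2·0.3155^2 = +0.268920
  k=3: (−1)^1·6.0000/(6)·0.9489^0·0.3155^4 = -0.009910
d^2_{-1,1}(0.6420) = +0.268920 -0.009910 = +0.259009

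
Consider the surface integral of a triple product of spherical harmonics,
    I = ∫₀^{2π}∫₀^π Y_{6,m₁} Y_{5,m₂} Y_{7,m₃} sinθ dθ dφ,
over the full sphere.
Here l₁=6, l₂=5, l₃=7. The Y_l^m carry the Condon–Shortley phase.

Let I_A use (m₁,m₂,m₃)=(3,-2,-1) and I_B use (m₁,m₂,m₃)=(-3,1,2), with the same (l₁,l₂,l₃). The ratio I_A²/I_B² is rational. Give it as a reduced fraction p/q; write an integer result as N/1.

Shared (l₁,l₂,l₃)=(6,5,7): N and (l;000)² cancel in I_A²/I_B².
A: Δ = 4!·8!·6!/19! = 1/174594420; Racah Σ t=0..3: t=0:+1/622080 t=1:−1/414720 t=2:+1/2419200 t=3:−1/174182400 = -23/58060800; ⇒ 3j(6 5 7; 3 -2 -1)² = 1587/923780, sgn -1
B: Δ = 4!·8!·6!/19! = 1/174594420; Racah Σ t=1..4: t=1:−1/29030400 t=2:+1/967680 t=3:−1/311040 t=4:+1/829440 = -11/10886400; ⇒ 3j(6 5 7; -3 1 2)² = 1408/146965, sgn +1
I_A²/I_B² = (1587/923780)/(1408/146965) = 11109/61952

11109/61952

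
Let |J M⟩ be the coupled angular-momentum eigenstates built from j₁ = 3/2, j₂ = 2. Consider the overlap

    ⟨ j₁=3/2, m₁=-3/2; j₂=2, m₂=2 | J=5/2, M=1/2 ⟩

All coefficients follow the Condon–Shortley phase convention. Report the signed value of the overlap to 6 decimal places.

−√(6/35) ≈ -0.414039

√[6·1!2!3!/7! · 0!3!4!0!3!2!] = √(864/35)
  +(−1)^1/∏(1,0,2,3,0,0)! = -1/12  (running -1/12)
⟨..|..⟩ = √(864/35)·(-1/12) = -0.414039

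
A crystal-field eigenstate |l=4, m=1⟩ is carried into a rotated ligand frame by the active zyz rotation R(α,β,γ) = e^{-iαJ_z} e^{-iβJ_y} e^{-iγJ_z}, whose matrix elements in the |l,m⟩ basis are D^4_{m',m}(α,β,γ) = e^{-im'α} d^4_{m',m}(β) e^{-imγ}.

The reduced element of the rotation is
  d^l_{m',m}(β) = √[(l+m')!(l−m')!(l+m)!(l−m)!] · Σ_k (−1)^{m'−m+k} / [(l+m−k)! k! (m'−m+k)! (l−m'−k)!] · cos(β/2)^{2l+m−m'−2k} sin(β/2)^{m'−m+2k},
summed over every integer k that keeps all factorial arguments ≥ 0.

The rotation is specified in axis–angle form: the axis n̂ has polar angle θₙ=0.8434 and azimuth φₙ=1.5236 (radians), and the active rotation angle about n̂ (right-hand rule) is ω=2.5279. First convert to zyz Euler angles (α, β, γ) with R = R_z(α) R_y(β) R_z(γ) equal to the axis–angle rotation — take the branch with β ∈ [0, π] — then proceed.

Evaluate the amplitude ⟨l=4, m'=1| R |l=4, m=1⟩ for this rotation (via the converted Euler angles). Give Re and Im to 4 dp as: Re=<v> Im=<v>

Axis–angle → zyz. n̂ = (sinθₙcosφₙ, sinθₙsinφₙ, cosθₙ) = (+0.035238, +0.746076, +0.664927), ω = 2.5279.
R = I cosω + sinω [n̂]ₓ + (1−cosω) n̂n̂ᵀ gives
  R = [-0.815270, -0.335142, +0.472244; +0.430709, +0.194163, +0.881357; -0.387072, +0.921944, -0.013947]
β = atan2(√(R₁₃²+R₂₃²), R₃₃) = 1.584744; α = atan2(R₂₃, R₁₃) mod 2π = 1.078909; γ = atan2(R₃₂, −R₃₁) mod 2π = 1.173302
D^4_{1,1}(1.0789,1.5847,1.1733) = e^{-i·1·1.0789}·d^4_{1,1}(1.5847)·e^{-i·1·1.1733}. Compute d first:
With c≡cos(β/2)=0.702158 and s≡sin(β/2)=0.712021, N=[120·6·120·6]^{1/2}=720.000000
k∈{0,1,2,3} keeps every argument non-negative
  k=0: (−1)^0·720.0000/(720)·0.7022^8·0.7120^0 = +0.059085
  k=1: (−1)^1·720.0000/(48)·0.7022^6·0.7120^2 = -0.911354
  k=2: (−1)^2·720.0000/(24)·0.7022^4·0.7120^4 = +1.874271
  k=3: (−1)^3·720.0000/(72)·0.7022^2·0.7120^6 = -0.642431
d^4_{1,1}(1.5847) = +0.059085 -0.911354 +1.874271 -0.642431 = +0.379571
D = (+0.472290-0.881443i)·(+0.379571)·(+0.387110-0.922034i) = -0.239089-0.294807i

Re=-0.2391 Im=-0.2948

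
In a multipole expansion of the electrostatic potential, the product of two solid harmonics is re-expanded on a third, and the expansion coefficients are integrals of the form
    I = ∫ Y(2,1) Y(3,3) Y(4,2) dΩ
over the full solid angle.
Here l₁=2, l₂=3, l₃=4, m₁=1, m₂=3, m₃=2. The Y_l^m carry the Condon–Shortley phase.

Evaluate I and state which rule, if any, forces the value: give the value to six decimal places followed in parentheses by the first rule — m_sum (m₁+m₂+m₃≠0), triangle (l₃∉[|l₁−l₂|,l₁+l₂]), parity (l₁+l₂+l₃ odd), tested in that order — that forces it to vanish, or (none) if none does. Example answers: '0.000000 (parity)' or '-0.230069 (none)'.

0.000000 (m_sum)

m-sum = 1 + 3 + 2 = 6 ≠ 0 ⇒ I = 0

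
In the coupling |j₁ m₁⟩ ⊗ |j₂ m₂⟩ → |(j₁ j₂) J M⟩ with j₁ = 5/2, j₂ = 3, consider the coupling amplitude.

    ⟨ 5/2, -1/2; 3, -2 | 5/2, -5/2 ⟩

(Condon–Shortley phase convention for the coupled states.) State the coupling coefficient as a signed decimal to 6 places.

j₁+j₂−J=3  J+j₁−j₂=2  J−j₁+j₂=3  j₁+j₂+J+1=9
(j₁±m₁, j₂±m₂, J±M) = (2,3,1,5,0,5)
P² = 1440/7
sum k=1..1:
  [1] −1/24 = -1/24
S = -1/24
C² = P²·S² = 5/14 ; C = -0.597614

-0.597614  (= −√(5/14))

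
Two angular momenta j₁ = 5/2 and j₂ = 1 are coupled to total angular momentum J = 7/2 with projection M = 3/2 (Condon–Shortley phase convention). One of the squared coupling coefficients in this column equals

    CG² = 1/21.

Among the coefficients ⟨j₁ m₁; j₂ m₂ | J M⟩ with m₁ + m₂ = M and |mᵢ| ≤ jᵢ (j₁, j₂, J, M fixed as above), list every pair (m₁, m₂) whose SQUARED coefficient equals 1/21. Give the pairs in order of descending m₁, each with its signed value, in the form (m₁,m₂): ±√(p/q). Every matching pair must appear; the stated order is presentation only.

Admissible pairs with m₁+m₂ = M = 3/2: (1/2,1), (3/2,0), (5/2,-1)
  (m₁,m₂)=(5/2,-1): CG² = 1/21, CG = +√(1/21)   ← matches the target
  (m₁,m₂)=(3/2,0): CG² = 10/21, CG = +√(10/21)
  (m₁,m₂)=(1/2,1): CG² = 10/21, CG = +√(10/21)
Pairs with CG² = 1/21: (5/2,-1): +√(1/21)

(5/2,-1): +√(1/21)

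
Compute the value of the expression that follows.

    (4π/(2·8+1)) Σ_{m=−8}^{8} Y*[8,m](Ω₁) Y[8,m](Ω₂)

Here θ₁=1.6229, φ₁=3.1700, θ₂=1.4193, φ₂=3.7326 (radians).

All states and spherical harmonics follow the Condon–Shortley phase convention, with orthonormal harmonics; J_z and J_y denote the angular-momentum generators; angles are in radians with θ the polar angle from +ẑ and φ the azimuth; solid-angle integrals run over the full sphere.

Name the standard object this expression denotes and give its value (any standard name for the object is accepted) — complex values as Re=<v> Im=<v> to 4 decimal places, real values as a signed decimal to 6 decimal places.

Legendre polynomial (addition theorem), -0.157380

This sum is the spherical-harmonic addition theorem: it equals the Legendre polynomial P_l(cos γ) of the angle γ between the two directions.
Term-by-term m-sum for l=8 (normalisation 4π/17 = 0.739198):
  m=-8: Y*=(0.496750, 0.114875)  Y=(0.007365, 0.469994)  product (-0.050332, 0.234315)
  m=-7: Y*=(0.104263, 0.021010)  Y=(0.156186, -0.240832)  product (0.021344, -0.021828)
  m=-6: Y*=(-0.352981, -0.060753)  Y=(0.212608, -0.091007)  product (-0.080575, 0.019207)
  m=-5: Y*=(-0.123223, -0.017621)  Y=(-0.302627, -0.057121)  product (0.036284, 0.012371)
  m=-4: Y*=(0.310875, 0.035477)  Y=(-0.101651, -0.100070)  product (-0.028050, -0.034716)
  m=-3: Y*=(0.132252, 0.011298)  Y=(0.062102, 0.302896)  product (0.004791, 0.040760)
  m=-2: Y*=(-0.292746, -0.016650)  Y=(-0.038339, 0.093594)  product (0.012782, -0.026761)
  m=-1: Y*=(-0.136141, -0.003868)  Y=(0.255437, -0.171402)  product (-0.035439, 0.022347)
  m=+0: Y*=(0.287444, -0.000000)  Y=(0.088658, 0.000000)  product (0.025484, 0.000000)
  m=+1: Y*=(0.136141, -0.003868)  Y=(-0.255437, -0.171402)  product (-0.035439, -0.022347)
  m=+2: Y*=(-0.292746, 0.016650)  Y=(-0.038339, -0.093594)  product (0.012782, 0.026761)
  m=+3: Y*=(-0.132252, 0.011298)  Y=(-0.062102, 0.302896)  product (0.004791, -0.040760)
  m=+4: Y*=(0.310875, -0.035477)  Y=(-0.101651, 0.100070)  product (-0.028050, 0.034716)
  m=+5: Y*=(0.123223, -0.017621)  Y=(0.302627, -0.057121)  product (0.036284, -0.012371)
  m=+6: Y*=(-0.352981, 0.060753)  Y=(0.212608, 0.091007)  product (-0.080575, -0.019207)
  m=+7: Y*=(-0.104263, 0.021010)  Y=(-0.156186, -0.240832)  product (0.021344, 0.021828)
  m=+8: Y*=(0.496750, -0.114875)  Y=(0.007365, -0.469994)  product (-0.050332, -0.234315)
Total Σ_m = (-0.212906, 0.000000). Multiply by 0.739198: (-0.157380, 0.000000). P_8(cos γ) = -0.157380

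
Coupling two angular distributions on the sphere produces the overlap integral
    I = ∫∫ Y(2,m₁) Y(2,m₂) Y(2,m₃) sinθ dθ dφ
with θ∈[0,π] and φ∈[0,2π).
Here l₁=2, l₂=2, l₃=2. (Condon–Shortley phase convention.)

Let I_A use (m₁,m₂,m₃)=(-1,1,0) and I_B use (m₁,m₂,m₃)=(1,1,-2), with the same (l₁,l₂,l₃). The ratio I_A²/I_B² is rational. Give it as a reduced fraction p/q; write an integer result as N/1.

1/6

l's match ⇒ only the (l;m) 3-j factors differ between A and B.
A: triangle coeff Δ(2,2,2) = 1/630; Σ_t [1,2]: t=1:−1/4 t=2:+1/2 = 1/4; (3j)²=1/70 [(2 2 2; -1 1 0)], sign=+1
B: triangle coeff Δ(2,2,2) = 1/630; Σ_t [1,1]: t=1:−1/4 = -1/4; (3j)²=3/35 [(2 2 2; 1 1 -2)], sign=-1
I_A²/I_B² = (1/70)/(3/35) = 1/6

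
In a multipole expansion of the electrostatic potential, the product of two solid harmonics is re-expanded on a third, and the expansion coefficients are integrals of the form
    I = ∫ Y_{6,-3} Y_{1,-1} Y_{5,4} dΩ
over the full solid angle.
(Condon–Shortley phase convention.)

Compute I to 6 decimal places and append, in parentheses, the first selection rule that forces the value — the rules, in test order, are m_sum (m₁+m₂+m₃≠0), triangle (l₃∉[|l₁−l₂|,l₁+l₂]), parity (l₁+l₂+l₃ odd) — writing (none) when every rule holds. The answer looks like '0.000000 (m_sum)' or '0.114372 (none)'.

Rules hold: Σm=0, L=12 even, 5≤5≤7.
N = 13·3·11 = 429
Δ = 2!·10!·0!/13! = 1/858
Racah Σ t=1..1: t=1:−1/14400 = -1/14400
⇒ 3j(6 1 5; 0 0 0)² = 6/143, sgn +1
Racah Σ t=0..0: t=0:+1/725760 = 1/725760
⇒ 3j(6 1 5; -3 -1 4)² = 1/286, sgn -1
4πI² = N·(3j₀)²·(3jₘ)² = 9/143
I = -1·√(0.0629371/4π) = -0.07076985
No selection rule forces the value: the integral is nonzero (none).

-0.070770 (none)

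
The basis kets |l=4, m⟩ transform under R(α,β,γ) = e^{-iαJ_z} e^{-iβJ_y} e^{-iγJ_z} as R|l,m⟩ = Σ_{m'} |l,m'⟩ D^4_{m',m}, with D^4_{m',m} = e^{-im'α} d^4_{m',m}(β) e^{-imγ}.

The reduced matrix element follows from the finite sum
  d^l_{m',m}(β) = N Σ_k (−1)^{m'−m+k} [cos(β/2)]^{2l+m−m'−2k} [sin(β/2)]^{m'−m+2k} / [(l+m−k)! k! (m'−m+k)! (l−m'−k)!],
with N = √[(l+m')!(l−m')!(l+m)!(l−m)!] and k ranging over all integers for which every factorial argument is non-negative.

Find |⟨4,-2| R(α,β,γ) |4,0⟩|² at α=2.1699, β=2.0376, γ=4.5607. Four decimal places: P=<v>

D^4_{-2,0}(2.1699,2.0376,4.5607) = e^{-i·-2·2.1699}·d^4_{-2,0}(2.0376)·e^{-i·0·4.5607}. Compute d first:
With c≡cos(β/2)=0.524388 and s≡sin(β/2)=0.851479, N=[2·720·24·24]^{1/2}=910.735966
k∈{2,3,4} keeps every argument non-negative
  k=2: (−1)^0·910.7360/(96)·0.5244^6·0.8515^2 = +0.143017
  k=3: (−1)^1·910.7360/(36)·0.5244^4·0.8515^4 = -1.005536
  k=4: (−1)^2·910.7360/(96)·0.5244^2·0.8515^6 = +0.994195
d^4_{-2,0}(2.0376) = +0.143017 -1.005536 +0.994195 = +0.131675
|D^4_{-2,0}|² = |d^4_{-2,0}(β)|² = (+0.131675)² = 0.017338 (the z-rotation phases have unit modulus)

P=0.0173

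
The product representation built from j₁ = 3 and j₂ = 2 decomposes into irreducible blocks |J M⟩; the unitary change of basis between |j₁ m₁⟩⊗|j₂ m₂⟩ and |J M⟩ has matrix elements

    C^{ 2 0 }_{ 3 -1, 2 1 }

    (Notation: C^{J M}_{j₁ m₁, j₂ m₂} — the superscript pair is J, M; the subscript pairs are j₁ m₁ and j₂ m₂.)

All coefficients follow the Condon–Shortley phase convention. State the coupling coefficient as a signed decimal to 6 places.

triangle: 3!·3!·1!/8! = 36/40320
(j±m)!: 2!·4!·3!·1!·2!·2! = 1152
prefactor² = (2J+1)·Δ·N² = 36/7
  k=2: +1/(2!·1!·2!·1!·1!·0!) = 1/4
  k=3: −1/(3!·0!·1!·0!·2!·1!) = -1/12
Σ = 1/6  ⇒  CG² = 36/7·(1/6)² = 1/7
CG = +√(1/7) = +0.377964

+0.377964  (= +√(1/7))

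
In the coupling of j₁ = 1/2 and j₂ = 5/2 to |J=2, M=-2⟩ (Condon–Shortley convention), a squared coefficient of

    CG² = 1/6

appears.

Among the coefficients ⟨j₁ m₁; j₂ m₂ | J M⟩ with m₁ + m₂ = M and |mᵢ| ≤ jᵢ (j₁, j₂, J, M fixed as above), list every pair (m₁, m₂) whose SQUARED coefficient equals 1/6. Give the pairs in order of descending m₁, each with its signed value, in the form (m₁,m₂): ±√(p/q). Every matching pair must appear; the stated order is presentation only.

(-1/2,-3/2): −√(1/6)

Admissible pairs with m₁+m₂ = M = -2: (-1/2,-3/2), (1/2,-5/2)
  (m₁,m₂)=(1/2,-5/2): CG² = 5/6, CG = +√(5/6)
  (m₁,m₂)=(-1/2,-3/2): CG² = 1/6, CG = −√(1/6)   ← matches the target
Pairs with CG² = 1/6: (-1/2,-3/2): −√(1/6)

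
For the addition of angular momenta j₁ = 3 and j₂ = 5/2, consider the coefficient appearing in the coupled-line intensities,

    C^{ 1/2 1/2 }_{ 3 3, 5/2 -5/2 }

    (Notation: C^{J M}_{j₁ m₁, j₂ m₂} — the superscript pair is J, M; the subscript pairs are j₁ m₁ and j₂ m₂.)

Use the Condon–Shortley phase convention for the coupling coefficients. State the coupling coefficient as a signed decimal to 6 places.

j₁+j₂−J=5  J+j₁−j₂=1  J−j₁+j₂=0  j₁+j₂+J+1=7
(j₁±m₁, j₂±m₂, J±M) = (6,0,0,5,1,0)
P² = 28800/7
sum k=0..0:
  [0] +1/120 = 1/120
S = 1/120
C² = P²·S² = 2/7 ; C = +0.534522

+√(2/7) = +0.534522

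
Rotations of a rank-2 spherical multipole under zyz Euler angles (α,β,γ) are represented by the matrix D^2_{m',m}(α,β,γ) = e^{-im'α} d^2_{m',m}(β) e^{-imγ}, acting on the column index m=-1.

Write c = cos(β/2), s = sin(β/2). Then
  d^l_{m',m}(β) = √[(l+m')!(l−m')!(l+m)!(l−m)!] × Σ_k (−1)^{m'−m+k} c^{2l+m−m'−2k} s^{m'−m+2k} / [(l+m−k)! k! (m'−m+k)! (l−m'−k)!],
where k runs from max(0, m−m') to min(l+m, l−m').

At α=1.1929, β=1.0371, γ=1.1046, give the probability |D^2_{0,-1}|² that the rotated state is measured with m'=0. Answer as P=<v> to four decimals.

First d^2_{0,-1}(β=1.0371), then the phase factors e^{-i(0)α} and e^{-i(-1)γ}:
Half-angle: c=0.868539, s=0.495621. N=√(2·2·1·6)=4.898979
The bounds max(0,m−m')=0 and min(l+m,l−m')=1 give 2 terms
  k=0: (−1)^1·4.8990/(2)·0.8685^3·0.4956^1 = -0.795414
  k=1: (−1)^2·4.8990/(2)·0.8685^1·0.4956^3 = +0.259009
d^2_{0,-1}(1.0371) = -0.795414 +0.259009 = -0.536405
|D^2_{0,-1}|² = |d^2_{0,-1}(β)|² = (-0.536405)² = 0.287730 (the z-rotation phases have unit modulus)

P=0.2877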